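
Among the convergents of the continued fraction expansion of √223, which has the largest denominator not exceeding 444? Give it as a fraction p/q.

√223 = [14; 1, 13, 1, 28, …] (period length 4).
Convergents:
  p_0/q_0 = 14/1
  p_1/q_1 = 15/1
  p_2/q_2 = 209/14
  p_3/q_3 = 224/15
  p_4/q_4 = 6481/434
  p_5/q_5 = 6705/449
q_4 = 434 ≤ 444 < 449 = q_5, so the answer is 6481/434.

6481/434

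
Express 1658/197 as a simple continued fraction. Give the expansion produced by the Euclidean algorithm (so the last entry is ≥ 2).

1658 = 8·197 + 82
197 = 2·82 + 33
82 = 2·33 + 16
33 = 2·16 + 1
16 = 16·1 + 0  (stop)
So 1658/197 = [8; 2, 2, 2, 16].

[8; 2, 2, 2, 16]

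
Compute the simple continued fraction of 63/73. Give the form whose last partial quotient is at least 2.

63 = 0·73 + 63
73 = 1·63 + 10
63 = 6·10 + 3
10 = 3·3 + 1
3 = 3·1 + 0  (stop)
So 63/73 = [0; 1, 6, 3, 3].

[0; 1, 6, 3, 3]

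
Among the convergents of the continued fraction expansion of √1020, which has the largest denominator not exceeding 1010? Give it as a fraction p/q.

√1020 = [31; 1, 14, 1, 62, …] (period length 4).
Convergents:
  p_0/q_0 = 31/1
  p_1/q_1 = 32/1
  p_2/q_2 = 479/15
  p_3/q_3 = 511/16
  p_4/q_4 = 32161/1007
  p_5/q_5 = 32672/1023
q_4 = 1007 ≤ 1010 < 1023 = q_5, so the answer is 32161/1007.

32161/1007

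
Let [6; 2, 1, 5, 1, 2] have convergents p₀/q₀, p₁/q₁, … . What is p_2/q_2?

19/3

Using pₖ = aₖpₖ₋₁ + pₖ₋₂, qₖ = aₖqₖ₋₁ + qₖ₋₂ (with p₋₁=1, p₋₂=0, q₋₁=0, q₋₂=1):
  k=0: a=6, p=6, q=1
  k=1: a=2, p=13, q=2
  k=2: a=1, p=19, q=3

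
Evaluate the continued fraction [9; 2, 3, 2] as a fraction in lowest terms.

151/16

Using pₖ = aₖpₖ₋₁ + pₖ₋₂ and qₖ = aₖqₖ₋₁ + qₖ₋₂:
  k=0: a=9, p=9, q=1
  k=1: a=2, p=19, q=2
  k=2: a=3, p=66, q=7
  k=3: a=2, p=151, q=16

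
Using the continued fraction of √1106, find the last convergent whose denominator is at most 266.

5055/152

√1106 = [33; 3, 1, 8, 1, 3, 66, …] (period length 6).
Convergents:
  p_0/q_0 = 33/1
  p_1/q_1 = 100/3
  p_2/q_2 = 133/4
  p_3/q_3 = 1164/35
  p_4/q_4 = 1297/39
  p_5/q_5 = 5055/152
  p_6/q_6 = 334927/10071
q_5 = 152 ≤ 266 < 10071 = q_6, so the answer is 5055/152.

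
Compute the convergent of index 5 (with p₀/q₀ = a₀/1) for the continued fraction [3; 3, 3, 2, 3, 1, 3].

Using pₖ = aₖpₖ₋₁ + pₖ₋₂, qₖ = aₖqₖ₋₁ + qₖ₋₂ (with p₋₁=1, p₋₂=0, q₋₁=0, q₋₂=1):
  k=0: a=3, p=3, q=1
  k=1: a=3, p=10, q=3
  k=2: a=3, p=33, q=10
  k=3: a=2, p=76, q=23
  k=4: a=3, p=261, q=79
  k=5: a=1, p=337, q=102

337/102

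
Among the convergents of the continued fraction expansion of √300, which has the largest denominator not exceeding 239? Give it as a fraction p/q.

√300 = [17; 3, 8, 3, 34, …] (period length 4).
Convergents:
  p_0/q_0 = 17/1
  p_1/q_1 = 52/3
  p_2/q_2 = 433/25
  p_3/q_3 = 1351/78
  p_4/q_4 = 46367/2677
q_3 = 78 ≤ 239 < 2677 = q_4, so the answer is 1351/78.

1351/78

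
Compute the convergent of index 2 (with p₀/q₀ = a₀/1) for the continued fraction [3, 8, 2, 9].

53/17

Using pₖ = aₖpₖ₋₁ + pₖ₋₂, qₖ = aₖqₖ₋₁ + qₖ₋₂ (with p₋₁=1, p₋₂=0, q₋₁=0, q₋₂=1):
  k=0: a=3, p=3, q=1
  k=1: a=8, p=25, q=8
  k=2: a=2, p=53, q=17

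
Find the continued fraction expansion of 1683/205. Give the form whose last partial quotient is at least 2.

1683 = 8*205 + 43
205 = 4*43 + 33
43 = 1*33 + 10
33 = 3*10 + 3
10 = 3*3 + 1
3 = 3*1 + 0  (stop)
So 1683/205 = [8; 4, 1, 3, 3, 3].

[8; 4, 1, 3, 3, 3]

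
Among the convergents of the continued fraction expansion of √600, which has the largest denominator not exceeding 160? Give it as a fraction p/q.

2376/97

√600 = [24; 2, 48, …] (period length 2).
Convergents:
  p_0/q_0 = 24/1
  p_1/q_1 = 49/2
  p_2/q_2 = 2376/97
  p_3/q_3 = 4801/196
q_2 = 97 ≤ 160 < 196 = q_3, so the answer is 2376/97.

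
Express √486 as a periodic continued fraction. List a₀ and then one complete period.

a₀ = ⌊√486⌋ = 22.
With m₀=0, d₀=1 and mₖ₊₁ = dₖaₖ − mₖ, dₖ₊₁ = (n − mₖ₊₁²)/dₖ, aₖ₊₁ = ⌊(a₀+mₖ₊₁)/dₖ₊₁⌋:
  k=1: m=22, d=2, a=22
  k=2: m=22, d=1, a=44
d=1 and a=2a₀=44 at k=2, so the next step gives (m, d) = (22, 2) again — its k=1 value — and the period has length 2.

[22; 22, 44]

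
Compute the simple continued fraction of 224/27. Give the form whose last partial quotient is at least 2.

224 = 8*27 + 8
27 = 3*8 + 3
8 = 2*3 + 2
3 = 1*2 + 1
2 = 2*1 + 0  (stop)
So 224/27 = [8; 3, 2, 1, 2].

[8; 3, 2, 1, 2]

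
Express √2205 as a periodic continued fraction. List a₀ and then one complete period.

a₀ = ⌊√2205⌋ = 46.
With m₀=0, d₀=1 and mₖ₊₁ = dₖaₖ − mₖ, dₖ₊₁ = (n − mₖ₊₁²)/dₖ, aₖ₊₁ = ⌊(a₀+mₖ₊₁)/dₖ₊₁⌋:
  k=1: m=46, d=89, a=1
  k=2: m=43, d=4, a=22
  k=3: m=45, d=45, a=2
  k=4: m=45, d=4, a=22
  k=5: m=43, d=89, a=1
  k=6: m=46, d=1, a=92
d=1 and a=2a₀=92 at k=6, so the next step gives (m, d) = (46, 89) again — its k=1 value — and the period has length 6.

[46; 1, 22, 2, 22, 1, 92]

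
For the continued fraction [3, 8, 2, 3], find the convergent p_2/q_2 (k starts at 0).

Using pₖ = aₖpₖ₋₁ + pₖ₋₂, qₖ = aₖqₖ₋₁ + qₖ₋₂ (with p₋₁=1, p₋₂=0, q₋₁=0, q₋₂=1):
  k=0: a=3, p=3, q=1
  k=1: a=8, p=25, q=8
  k=2: a=2, p=53, q=17

53/17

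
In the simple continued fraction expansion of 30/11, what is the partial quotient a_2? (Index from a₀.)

2

30 = 2·11 + 8   →  a_0 = 2
11 = 1·8 + 3   →  a_1 = 1
8 = 2·3 + 2   →  a_2 = 2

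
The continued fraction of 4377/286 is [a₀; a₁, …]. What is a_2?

4377 = 15·286 + 87   →  a_0 = 15
286 = 3·87 + 25   →  a_1 = 3
87 = 3·25 + 12   →  a_2 = 3

3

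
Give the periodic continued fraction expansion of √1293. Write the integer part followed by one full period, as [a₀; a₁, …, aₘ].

a₀ = ⌊√1293⌋ = 35.
With m₀=0, d₀=1 and mₖ₊₁ = dₖaₖ − mₖ, dₖ₊₁ = (n − mₖ₊₁²)/dₖ, aₖ₊₁ = ⌊(a₀+mₖ₊₁)/dₖ₊₁⌋:
  k=1: m=35, d=68, a=1
  k=2: m=33, d=3, a=22
  k=3: m=33, d=68, a=1
  k=4: m=35, d=1, a=70
d=1 and a=2a₀=70 at k=4, so the next step gives (m, d) = (35, 68) again — its k=1 value — and the period has length 4.

[35; 1, 22, 1, 70]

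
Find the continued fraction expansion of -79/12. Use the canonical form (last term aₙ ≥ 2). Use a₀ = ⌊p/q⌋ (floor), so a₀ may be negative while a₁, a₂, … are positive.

-79 = -7×12 + 5
12 = 2×5 + 2
5 = 2×2 + 1
2 = 2×1 + 0  (stop)
So -79/12 = [-7; 2, 2, 2].

[-7; 2, 2, 2]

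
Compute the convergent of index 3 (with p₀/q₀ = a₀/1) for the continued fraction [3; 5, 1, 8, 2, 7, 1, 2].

168/53

Using pₖ = aₖpₖ₋₁ + pₖ₋₂, qₖ = aₖqₖ₋₁ + qₖ₋₂ (with p₋₁=1, p₋₂=0, q₋₁=0, q₋₂=1):
  k=0: a=3, p=3, q=1
  k=1: a=5, p=16, q=5
  k=2: a=1, p=19, q=6
  k=3: a=8, p=168, q=53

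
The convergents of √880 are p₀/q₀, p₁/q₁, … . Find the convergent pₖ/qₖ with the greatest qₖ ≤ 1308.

15841/534

√880 = [29; 1, 1, 1, 58, …] (period length 4).
Convergents:
  p_0/q_0 = 29/1
  p_1/q_1 = 30/1
  p_2/q_2 = 59/2
  p_3/q_3 = 89/3
  p_4/q_4 = 5221/176
  p_5/q_5 = 5310/179
  p_6/q_6 = 10531/355
  p_7/q_7 = 15841/534
  p_8/q_8 = 929309/31327
q_7 = 534 ≤ 1308 < 31327 = q_8, so the answer is 15841/534.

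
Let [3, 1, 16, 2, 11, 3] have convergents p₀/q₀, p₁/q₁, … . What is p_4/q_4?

1585/402

Using pₖ = aₖpₖ₋₁ + pₖ₋₂, qₖ = aₖqₖ₋₁ + qₖ₋₂ (with p₋₁=1, p₋₂=0, q₋₁=0, q₋₂=1):
  k=0: a=3, p=3, q=1
  k=1: a=1, p=4, q=1
  k=2: a=16, p=67, q=17
  k=3: a=2, p=138, q=35
  k=4: a=11, p=1585, q=402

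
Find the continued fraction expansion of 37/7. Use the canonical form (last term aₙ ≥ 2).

37 = 5×7 + 2
7 = 3×2 + 1
2 = 2×1 + 0  (stop)
So 37/7 = [5; 3, 2].

[5; 3, 2]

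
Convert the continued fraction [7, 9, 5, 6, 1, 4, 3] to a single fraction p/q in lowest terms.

Using pₖ = aₖpₖ₋₁ + pₖ₋₂ and qₖ = aₖqₖ₋₁ + qₖ₋₂:
  k=0: a=7, p=7, q=1
  k=1: a=9, p=64, q=9
  k=2: a=5, p=327, q=46
  k=3: a=6, p=2026, q=285
  k=4: a=1, p=2353, q=331
  k=5: a=4, p=11438, q=1609
  k=6: a=3, p=36667, q=5158

36667/5158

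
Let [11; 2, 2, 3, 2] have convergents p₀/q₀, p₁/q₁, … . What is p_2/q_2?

57/5

Using pₖ = aₖpₖ₋₁ + pₖ₋₂, qₖ = aₖqₖ₋₁ + qₖ₋₂ (with p₋₁=1, p₋₂=0, q₋₁=0, q₋₂=1):
  k=0: a=11, p=11, q=1
  k=1: a=2, p=23, q=2
  k=2: a=2, p=57, q=5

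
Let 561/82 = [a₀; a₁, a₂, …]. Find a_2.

561 = 6·82 + 69   →  a_0 = 6
82 = 1·69 + 13   →  a_1 = 1
69 = 5·13 + 4   →  a_2 = 5

5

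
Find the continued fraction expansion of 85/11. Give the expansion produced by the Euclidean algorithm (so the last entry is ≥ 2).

[7; 1, 2, 1, 2]

85 = 7×11 + 8
11 = 1×8 + 3
8 = 2×3 + 2
3 = 1×2 + 1
2 = 2×1 + 0  (stop)
So 85/11 = [7; 1, 2, 1, 2].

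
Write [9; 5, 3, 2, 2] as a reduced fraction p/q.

Fold from the inside: start with 2/1.
  2 + 1/2 = 5/2
  3 + 2/5 = 17/5
  5 + 5/17 = 90/17
  9 + 17/90 = 827/90

827/90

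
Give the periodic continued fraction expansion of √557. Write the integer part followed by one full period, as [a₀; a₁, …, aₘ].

a₀ = ⌊√557⌋ = 23.
With m₀=0, d₀=1 and mₖ₊₁ = dₖaₖ − mₖ, dₖ₊₁ = (n − mₖ₊₁²)/dₖ, aₖ₊₁ = ⌊(a₀+mₖ₊₁)/dₖ₊₁⌋:
  k=1: m=23, d=28, a=1
  k=2: m=5, d=19, a=1
  k=3: m=14, d=19, a=1
  k=4: m=5, d=28, a=1
  k=5: m=23, d=1, a=46
d=1 and a=2a₀=46 at k=5, so the next step gives (m, d) = (23, 28) again — its k=1 value — and the period has length 5.

[23; 1, 1, 1, 1, 46]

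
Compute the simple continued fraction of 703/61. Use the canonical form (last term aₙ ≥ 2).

[11; 1, 1, 9, 1, 2]

703 = 11×61 + 32
61 = 1×32 + 29
32 = 1×29 + 3
29 = 9×3 + 2
3 = 1×2 + 1
2 = 2×1 + 0  (stop)
So 703/61 = [11; 1, 1, 9, 1, 2].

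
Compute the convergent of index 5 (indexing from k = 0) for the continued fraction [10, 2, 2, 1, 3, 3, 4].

886/85

Using pₖ = aₖpₖ₋₁ + pₖ₋₂, qₖ = aₖqₖ₋₁ + qₖ₋₂ (with p₋₁=1, p₋₂=0, q₋₁=0, q₋₂=1):
  k=0: a=10, p=10, q=1
  k=1: a=2, p=21, q=2
  k=2: a=2, p=52, q=5
  k=3: a=1, p=73, q=7
  k=4: a=3, p=271, q=26
  k=5: a=3, p=886, q=85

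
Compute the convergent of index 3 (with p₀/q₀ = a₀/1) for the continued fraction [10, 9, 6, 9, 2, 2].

5095/504

Using pₖ = aₖpₖ₋₁ + pₖ₋₂, qₖ = aₖqₖ₋₁ + qₖ₋₂ (with p₋₁=1, p₋₂=0, q₋₁=0, q₋₂=1):
  k=0: a=10, p=10, q=1
  k=1: a=9, p=91, q=9
  k=2: a=6, p=556, q=55
  k=3: a=9, p=5095, q=504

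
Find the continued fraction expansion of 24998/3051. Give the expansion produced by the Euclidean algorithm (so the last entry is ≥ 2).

24998 = 8·3051 + 590
3051 = 5·590 + 101
590 = 5·101 + 85
101 = 1·85 + 16
85 = 5·16 + 5
16 = 3·5 + 1
5 = 5·1 + 0  (stop)
So 24998/3051 = [8; 5, 5, 1, 5, 3, 5].

[8; 5, 5, 1, 5, 3, 5]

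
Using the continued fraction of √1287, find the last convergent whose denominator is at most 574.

20341/567

√1287 = [35; 1, 6, 1, 70, …] (period length 4).
Convergents:
  p_0/q_0 = 35/1
  p_1/q_1 = 36/1
  p_2/q_2 = 251/7
  p_3/q_3 = 287/8
  p_4/q_4 = 20341/567
  p_5/q_5 = 20628/575
q_4 = 567 ≤ 574 < 575 = q_5, so the answer is 20341/567.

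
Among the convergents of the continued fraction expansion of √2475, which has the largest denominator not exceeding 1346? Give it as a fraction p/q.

√2475 = [49; 1, 2, 1, 98, …] (period length 4).
Convergents:
  p_0/q_0 = 49/1
  p_1/q_1 = 50/1
  p_2/q_2 = 149/3
  p_3/q_3 = 199/4
  p_4/q_4 = 19651/395
  p_5/q_5 = 19850/399
  p_6/q_6 = 59351/1193
  p_7/q_7 = 79201/1592
q_6 = 1193 ≤ 1346 < 1592 = q_7, so the answer is 59351/1193.

59351/1193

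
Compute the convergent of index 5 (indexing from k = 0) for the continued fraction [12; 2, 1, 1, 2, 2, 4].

Using pₖ = aₖpₖ₋₁ + pₖ₋₂, qₖ = aₖqₖ₋₁ + qₖ₋₂ (with p₋₁=1, p₋₂=0, q₋₁=0, q₋₂=1):
  k=0: a=12, p=12, q=1
  k=1: a=2, p=25, q=2
  k=2: a=1, p=37, q=3
  k=3: a=1, p=62, q=5
  k=4: a=2, p=161, q=13
  k=5: a=2, p=384, q=31

384/31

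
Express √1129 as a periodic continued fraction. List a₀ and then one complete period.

a₀ = ⌊√1129⌋ = 33.

[33; 1, 1, 1, 1, 66]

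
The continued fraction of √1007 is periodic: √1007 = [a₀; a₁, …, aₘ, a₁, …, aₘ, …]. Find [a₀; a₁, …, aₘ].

[31; 1, 2, 1, 2, 1, 62]

a₀ = ⌊√1007⌋ = 31.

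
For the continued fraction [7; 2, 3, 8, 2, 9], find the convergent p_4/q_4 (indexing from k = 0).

Using pₖ = aₖpₖ₋₁ + pₖ₋₂, qₖ = aₖqₖ₋₁ + qₖ₋₂ (with p₋₁=1, p₋₂=0, q₋₁=0, q₋₂=1):
  k=0: a=7, p=7, q=1
  k=1: a=2, p=15, q=2
  k=2: a=3, p=52, q=7
  k=3: a=8, p=431, q=58
  k=4: a=2, p=914, q=123

914/123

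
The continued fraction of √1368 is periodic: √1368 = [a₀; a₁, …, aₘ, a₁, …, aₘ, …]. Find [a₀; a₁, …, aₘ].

[36; 1, 72]

a₀ = ⌊√1368⌋ = 36.
With m₀=0, d₀=1 and mₖ₊₁ = dₖaₖ − mₖ, dₖ₊₁ = (n − mₖ₊₁²)/dₖ, aₖ₊₁ = ⌊(a₀+mₖ₊₁)/dₖ₊₁⌋:
  k=1: m=36, d=72, a=1
  k=2: m=36, d=1, a=72
d=1 and a=2a₀=72 at k=2, so the next step gives (m, d) = (36, 72) again — its k=1 value — and the period has length 2.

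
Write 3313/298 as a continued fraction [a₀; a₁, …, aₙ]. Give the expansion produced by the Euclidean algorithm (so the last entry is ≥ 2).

3313 = 11×298 + 35
298 = 8×35 + 18
35 = 1×18 + 17
18 = 1×17 + 1
17 = 17×1 + 0  (stop)
So 3313/298 = [11; 8, 1, 1, 17].

[11; 8, 1, 1, 17]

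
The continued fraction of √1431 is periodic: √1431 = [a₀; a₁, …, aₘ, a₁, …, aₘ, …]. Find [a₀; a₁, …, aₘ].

a₀ = ⌊√1431⌋ = 37.

[37; 1, 4, 1, 4, 1, 74]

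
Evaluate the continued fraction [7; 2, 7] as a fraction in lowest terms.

112/15

Using pₖ = aₖpₖ₋₁ + pₖ₋₂ and qₖ = aₖqₖ₋₁ + qₖ₋₂:
  k=0: a=7, p=7, q=1
  k=1: a=2, p=15, q=2
  k=2: a=7, p=112, q=15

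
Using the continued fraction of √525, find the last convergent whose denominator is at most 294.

6049/264

√525 = [22; 1, 10, 2, 10, 1, 44, …] (period length 6).
Convergents:
  p_0/q_0 = 22/1
  p_1/q_1 = 23/1
  p_2/q_2 = 252/11
  p_3/q_3 = 527/23
  p_4/q_4 = 5522/241
  p_5/q_5 = 6049/264
  p_6/q_6 = 271678/11857
q_5 = 264 ≤ 294 < 11857 = q_6, so the answer is 6049/264.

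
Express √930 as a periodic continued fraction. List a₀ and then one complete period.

a₀ = ⌊√930⌋ = 30.
With m₀=0, d₀=1 and mₖ₊₁ = dₖaₖ − mₖ, dₖ₊₁ = (n − mₖ₊₁²)/dₖ, aₖ₊₁ = ⌊(a₀+mₖ₊₁)/dₖ₊₁⌋:
  k=1: m=30, d=30, a=2
  k=2: m=30, d=1, a=60
d=1 and a=2a₀=60 at k=2, so the next step gives (m, d) = (30, 30) again — its k=1 value — and the period has length 2.

[30; 2, 60]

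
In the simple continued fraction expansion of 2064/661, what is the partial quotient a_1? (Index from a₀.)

8

2064 = 3·661 + 81   →  a_0 = 3
661 = 8·81 + 13   →  a_1 = 8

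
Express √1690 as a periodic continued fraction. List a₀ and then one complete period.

[41; 9, 8, 9, 82]

a₀ = ⌊√1690⌋ = 41.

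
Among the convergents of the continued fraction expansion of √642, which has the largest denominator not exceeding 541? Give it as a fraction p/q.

5777/228

√642 = [25; 2, 1, 24, 1, 2, 50, …] (period length 6).
Convergents:
  p_0/q_0 = 25/1
  p_1/q_1 = 51/2
  p_2/q_2 = 76/3
  p_3/q_3 = 1875/74
  p_4/q_4 = 1951/77
  p_5/q_5 = 5777/228
  p_6/q_6 = 290801/11477
q_5 = 228 ≤ 541 < 11477 = q_6, so the answer is 5777/228.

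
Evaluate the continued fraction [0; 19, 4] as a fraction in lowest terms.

Fold from the inside: start with 4/1.
  19 + 1/4 = 77/4
  0 + 4/77 = 4/77

4/77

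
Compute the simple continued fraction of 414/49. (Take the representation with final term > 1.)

[8; 2, 4, 2, 2]

414 = 8×49 + 22
49 = 2×22 + 5
22 = 4×5 + 2
5 = 2×2 + 1
2 = 2×1 + 0  (stop)
So 414/49 = [8; 2, 4, 2, 2].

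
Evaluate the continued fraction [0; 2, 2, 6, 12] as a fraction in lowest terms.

Fold from the inside: start with 12/1.
  6 + 1/12 = 73/12
  2 + 12/73 = 158/73
  2 + 73/158 = 389/158
  0 + 158/389 = 158/389

158/389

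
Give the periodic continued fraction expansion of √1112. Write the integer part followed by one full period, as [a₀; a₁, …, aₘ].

[33; 2, 1, 7, 1, 2, 66]

a₀ = ⌊√1112⌋ = 33.
With m₀=0, d₀=1 and mₖ₊₁ = dₖaₖ − mₖ, dₖ₊₁ = (n − mₖ₊₁²)/dₖ, aₖ₊₁ = ⌊(a₀+mₖ₊₁)/dₖ₊₁⌋:
  k=1: m=33, d=23, a=2
  k=2: m=13, d=41, a=1
  k=3: m=28, d=8, a=7
  k=4: m=28, d=41, a=1
  k=5: m=13, d=23, a=2
  k=6: m=33, d=1, a=66
d=1 and a=2a₀=66 at k=6, so the next step gives (m, d) = (33, 23) again — its k=1 value — and the period has length 6.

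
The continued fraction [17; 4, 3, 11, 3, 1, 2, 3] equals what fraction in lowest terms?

95961/5569

Fold from the inside: start with 3/1.
  2 + 1/3 = 7/3
  1 + 3/7 = 10/7
  3 + 7/10 = 37/10
  11 + 10/37 = 417/37
  3 + 37/417 = 1288/417
  4 + 417/1288 = 5569/1288
  17 + 1288/5569 = 95961/5569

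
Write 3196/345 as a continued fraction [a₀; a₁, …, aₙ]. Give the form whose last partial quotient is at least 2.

[9; 3, 1, 3, 1, 3, 1, 3]

3196 = 9×345 + 91
345 = 3×91 + 72
91 = 1×72 + 19
72 = 3×19 + 15
19 = 1×15 + 4
15 = 3×4 + 3
4 = 1×3 + 1
3 = 3×1 + 0  (stop)
So 3196/345 = [9; 3, 1, 3, 1, 3, 1, 3].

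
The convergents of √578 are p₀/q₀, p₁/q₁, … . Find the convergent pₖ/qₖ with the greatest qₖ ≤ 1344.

√578 = [24; 24, 48, …] (period length 2).
Convergents:
  p_0/q_0 = 24/1
  p_1/q_1 = 577/24
  p_2/q_2 = 27720/1153
  p_3/q_3 = 665857/27696
q_2 = 1153 ≤ 1344 < 27696 = q_3, so the answer is 27720/1153.

27720/1153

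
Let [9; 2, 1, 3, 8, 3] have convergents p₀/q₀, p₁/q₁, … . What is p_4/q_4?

Using pₖ = aₖpₖ₋₁ + pₖ₋₂, qₖ = aₖqₖ₋₁ + qₖ₋₂ (with p₋₁=1, p₋₂=0, q₋₁=0, q₋₂=1):
  k=0: a=9, p=9, q=1
  k=1: a=2, p=19, q=2
  k=2: a=1, p=28, q=3
  k=3: a=3, p=103, q=11
  k=4: a=8, p=852, q=91

852/91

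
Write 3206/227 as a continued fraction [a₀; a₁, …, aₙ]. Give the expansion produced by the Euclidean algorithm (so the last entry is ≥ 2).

3206 = 14×227 + 28
227 = 8×28 + 3
28 = 9×3 + 1
3 = 3×1 + 0  (stop)
So 3206/227 = [14; 8, 9, 3].

[14; 8, 9, 3]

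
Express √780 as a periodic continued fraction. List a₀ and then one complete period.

[27; 1, 12, 1, 54]

a₀ = ⌊√780⌋ = 27.
With m₀=0, d₀=1 and mₖ₊₁ = dₖaₖ − mₖ, dₖ₊₁ = (n − mₖ₊₁²)/dₖ, aₖ₊₁ = ⌊(a₀+mₖ₊₁)/dₖ₊₁⌋:
  k=1: m=27, d=51, a=1
  k=2: m=24, d=4, a=12
  k=3: m=24, d=51, a=1
  k=4: m=27, d=1, a=54
d=1 and a=2a₀=54 at k=4, so the next step gives (m, d) = (27, 51) again — its k=1 value — and the period has length 4.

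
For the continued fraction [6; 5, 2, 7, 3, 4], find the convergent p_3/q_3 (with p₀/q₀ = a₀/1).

Using pₖ = aₖpₖ₋₁ + pₖ₋₂, qₖ = aₖqₖ₋₁ + qₖ₋₂ (with p₋₁=1, p₋₂=0, q₋₁=0, q₋₂=1):
  k=0: a=6, p=6, q=1
  k=1: a=5, p=31, q=5
  k=2: a=2, p=68, q=11
  k=3: a=7, p=507, q=82

507/82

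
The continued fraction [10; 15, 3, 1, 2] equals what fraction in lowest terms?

Fold from the inside: start with 2/1.
  1 + 1/2 = 3/2
  3 + 2/3 = 11/3
  15 + 3/11 = 168/11
  10 + 11/168 = 1691/168

1691/168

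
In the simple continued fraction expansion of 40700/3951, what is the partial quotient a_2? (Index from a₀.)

3

40700 = 10·3951 + 1190   →  a_0 = 10
3951 = 3·1190 + 381   →  a_1 = 3
1190 = 3·381 + 47   →  a_2 = 3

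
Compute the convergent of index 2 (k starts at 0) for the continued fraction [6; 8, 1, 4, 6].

Using pₖ = aₖpₖ₋₁ + pₖ₋₂, qₖ = aₖqₖ₋₁ + qₖ₋₂ (with p₋₁=1, p₋₂=0, q₋₁=0, q₋₂=1):
  k=0: a=6, p=6, q=1
  k=1: a=8, p=49, q=8
  k=2: a=1, p=55, q=9

55/9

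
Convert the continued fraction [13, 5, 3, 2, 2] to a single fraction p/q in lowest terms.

1187/90

Using pₖ = aₖpₖ₋₁ + pₖ₋₂ and qₖ = aₖqₖ₋₁ + qₖ₋₂:
  k=0: a=13, p=13, q=1
  k=1: a=5, p=66, q=5
  k=2: a=3, p=211, q=16
  k=3: a=2, p=488, q=37
  k=4: a=2, p=1187, q=90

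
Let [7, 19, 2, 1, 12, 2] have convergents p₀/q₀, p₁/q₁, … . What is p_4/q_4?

Using pₖ = aₖpₖ₋₁ + pₖ₋₂, qₖ = aₖqₖ₋₁ + qₖ₋₂ (with p₋₁=1, p₋₂=0, q₋₁=0, q₋₂=1):
  k=0: a=7, p=7, q=1
  k=1: a=19, p=134, q=19
  k=2: a=2, p=275, q=39
  k=3: a=1, p=409, q=58
  k=4: a=12, p=5183, q=735

5183/735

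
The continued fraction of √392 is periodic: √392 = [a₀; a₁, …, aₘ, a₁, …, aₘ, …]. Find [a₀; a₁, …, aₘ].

a₀ = ⌊√392⌋ = 19.
With m₀=0, d₀=1 and mₖ₊₁ = dₖaₖ − mₖ, dₖ₊₁ = (n − mₖ₊₁²)/dₖ, aₖ₊₁ = ⌊(a₀+mₖ₊₁)/dₖ₊₁⌋:
  k=1: m=19, d=31, a=1
  k=2: m=12, d=8, a=3
  k=3: m=12, d=31, a=1
  k=4: m=19, d=1, a=38
d=1 and a=2a₀=38 at k=4, so the next step gives (m, d) = (19, 31) again — its k=1 value — and the period has length 4.

[19; 1, 3, 1, 38]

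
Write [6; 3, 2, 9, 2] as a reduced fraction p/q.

874/139

Fold from the inside: start with 2/1.
  9 + 1/2 = 19/2
  2 + 2/19 = 40/19
  3 + 19/40 = 139/40
  6 + 40/139 = 874/139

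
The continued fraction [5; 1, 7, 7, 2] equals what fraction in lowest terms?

Fold from the inside: start with 2/1.
  7 + 1/2 = 15/2
  7 + 2/15 = 107/15
  1 + 15/107 = 122/107
  5 + 107/122 = 717/122

717/122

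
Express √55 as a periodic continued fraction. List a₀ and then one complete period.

[7; 2, 2, 2, 14]

a₀ = ⌊√55⌋ = 7.
With m₀=0, d₀=1 and mₖ₊₁ = dₖaₖ − mₖ, dₖ₊₁ = (n − mₖ₊₁²)/dₖ, aₖ₊₁ = ⌊(a₀+mₖ₊₁)/dₖ₊₁⌋:
  k=1: m=7, d=6, a=2
  k=2: m=5, d=5, a=2
  k=3: m=5, d=6, a=2
  k=4: m=7, d=1, a=14
d=1 and a=2a₀=14 at k=4, so the next step gives (m, d) = (7, 6) again — its k=1 value — and the period has length 4.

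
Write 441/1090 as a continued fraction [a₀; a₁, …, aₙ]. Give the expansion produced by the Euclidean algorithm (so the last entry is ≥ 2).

441 = 0·1090 + 441
1090 = 2·441 + 208
441 = 2·208 + 25
208 = 8·25 + 8
25 = 3·8 + 1
8 = 8·1 + 0  (stop)
So 441/1090 = [0; 2, 2, 8, 3, 8].

[0; 2, 2, 8, 3, 8]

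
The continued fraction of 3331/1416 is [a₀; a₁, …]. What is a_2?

3331 = 2·1416 + 499   →  a_0 = 2
1416 = 2·499 + 418   →  a_1 = 2
499 = 1·418 + 81   →  a_2 = 1

1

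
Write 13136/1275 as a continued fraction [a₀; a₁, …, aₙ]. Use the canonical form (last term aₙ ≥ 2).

13136 = 10×1275 + 386
1275 = 3×386 + 117
386 = 3×117 + 35
117 = 3×35 + 12
35 = 2×12 + 11
12 = 1×11 + 1
11 = 11×1 + 0  (stop)
So 13136/1275 = [10; 3, 3, 3, 2, 1, 11].

[10; 3, 3, 3, 2, 1, 11]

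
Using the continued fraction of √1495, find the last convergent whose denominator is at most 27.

116/3

√1495 = [38; 1, 1, 1, 76, …] (period length 4).
Convergents:
  p_0/q_0 = 38/1
  p_1/q_1 = 39/1
  p_2/q_2 = 77/2
  p_3/q_3 = 116/3
  p_4/q_4 = 8893/230
q_3 = 3 ≤ 27 < 230 = q_4, so the answer is 116/3.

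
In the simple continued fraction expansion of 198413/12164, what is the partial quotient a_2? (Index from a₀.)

4

198413 = 16·12164 + 3789   →  a_0 = 16
12164 = 3·3789 + 797   →  a_1 = 3
3789 = 4·797 + 601   →  a_2 = 4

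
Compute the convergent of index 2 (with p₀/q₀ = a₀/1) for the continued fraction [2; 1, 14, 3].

Using pₖ = aₖpₖ₋₁ + pₖ₋₂, qₖ = aₖqₖ₋₁ + qₖ₋₂ (with p₋₁=1, p₋₂=0, q₋₁=0, q₋₂=1):
  k=0: a=2, p=2, q=1
  k=1: a=1, p=3, q=1
  k=2: a=14, p=44, q=15

44/15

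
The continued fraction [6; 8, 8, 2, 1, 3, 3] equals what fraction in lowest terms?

14965/2444

Fold from the inside: start with 3/1.
  3 + 1/3 = 10/3
  1 + 3/10 = 13/10
  2 + 10/13 = 36/13
  8 + 13/36 = 301/36
  8 + 36/301 = 2444/301
  6 + 301/2444 = 14965/2444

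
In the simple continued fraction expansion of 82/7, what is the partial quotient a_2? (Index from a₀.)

2

82 = 11·7 + 5   →  a_0 = 11
7 = 1·5 + 2   →  a_1 = 1
5 = 2·2 + 1   →  a_2 = 2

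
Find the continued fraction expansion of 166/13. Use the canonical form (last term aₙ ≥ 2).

166 = 12×13 + 10
13 = 1×10 + 3
10 = 3×3 + 1
3 = 3×1 + 0  (stop)
So 166/13 = [12; 1, 3, 3].

[12; 1, 3, 3]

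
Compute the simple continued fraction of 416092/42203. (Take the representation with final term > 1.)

[9; 1, 6, 9, 3, 9, 3, 7]

416092 = 9×42203 + 36265
42203 = 1×36265 + 5938
36265 = 6×5938 + 637
5938 = 9×637 + 205
637 = 3×205 + 22
205 = 9×22 + 7
22 = 3×7 + 1
7 = 7×1 + 0  (stop)
So 416092/42203 = [9; 1, 6, 9, 3, 9, 3, 7].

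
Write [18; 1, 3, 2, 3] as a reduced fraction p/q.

Using pₖ = aₖpₖ₋₁ + pₖ₋₂ and qₖ = aₖqₖ₋₁ + qₖ₋₂:
  k=0: a=18, p=18, q=1
  k=1: a=1, p=19, q=1
  k=2: a=3, p=75, q=4
  k=3: a=2, p=169, q=9
  k=4: a=3, p=582, q=31

582/31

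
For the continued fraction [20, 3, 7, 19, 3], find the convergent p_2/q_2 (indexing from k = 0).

447/22

Using pₖ = aₖpₖ₋₁ + pₖ₋₂, qₖ = aₖqₖ₋₁ + qₖ₋₂ (with p₋₁=1, p₋₂=0, q₋₁=0, q₋₂=1):
  k=0: a=20, p=20, q=1
  k=1: a=3, p=61, q=3
  k=2: a=7, p=447, q=22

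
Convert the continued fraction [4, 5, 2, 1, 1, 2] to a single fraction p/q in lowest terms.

Fold from the inside: start with 2/1.
  1 + 1/2 = 3/2
  1 + 2/3 = 5/3
  2 + 3/5 = 13/5
  5 + 5/13 = 70/13
  4 + 13/70 = 293/70

293/70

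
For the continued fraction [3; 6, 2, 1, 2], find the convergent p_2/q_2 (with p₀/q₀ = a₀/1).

41/13

Using pₖ = aₖpₖ₋₁ + pₖ₋₂, qₖ = aₖqₖ₋₁ + qₖ₋₂ (with p₋₁=1, p₋₂=0, q₋₁=0, q₋₂=1):
  k=0: a=3, p=3, q=1
  k=1: a=6, p=19, q=6
  k=2: a=2, p=41, q=13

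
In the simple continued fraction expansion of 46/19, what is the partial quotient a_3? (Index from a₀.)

46 = 2·19 + 8   →  a_0 = 2
19 = 2·8 + 3   →  a_1 = 2
8 = 2·3 + 2   →  a_2 = 2
3 = 1·2 + 1   →  a_3 = 1

1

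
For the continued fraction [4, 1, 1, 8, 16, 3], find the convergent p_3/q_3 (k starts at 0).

Using pₖ = aₖpₖ₋₁ + pₖ₋₂, qₖ = aₖqₖ₋₁ + qₖ₋₂ (with p₋₁=1, p₋₂=0, q₋₁=0, q₋₂=1):
  k=0: a=4, p=4, q=1
  k=1: a=1, p=5, q=1
  k=2: a=1, p=9, q=2
  k=3: a=8, p=77, q=17

77/17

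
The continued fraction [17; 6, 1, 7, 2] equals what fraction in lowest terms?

2006/117

Using pₖ = aₖpₖ₋₁ + pₖ₋₂ and qₖ = aₖqₖ₋₁ + qₖ₋₂:
  k=0: a=17, p=17, q=1
  k=1: a=6, p=103, q=6
  k=2: a=1, p=120, q=7
  k=3: a=7, p=943, q=55
  k=4: a=2, p=2006, q=117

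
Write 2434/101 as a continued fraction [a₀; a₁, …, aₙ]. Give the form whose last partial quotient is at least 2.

[24; 10, 10]

2434 = 24×101 + 10
101 = 10×10 + 1
10 = 10×1 + 0  (stop)
So 2434/101 = [24; 10, 10].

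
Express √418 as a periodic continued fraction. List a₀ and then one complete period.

a₀ = ⌊√418⌋ = 20.
With m₀=0, d₀=1 and mₖ₊₁ = dₖaₖ − mₖ, dₖ₊₁ = (n − mₖ₊₁²)/dₖ, aₖ₊₁ = ⌊(a₀+mₖ₊₁)/dₖ₊₁⌋:
  k=1: m=20, d=18, a=2
  k=2: m=16, d=9, a=4
  k=3: m=20, d=2, a=20
  k=4: m=20, d=9, a=4
  k=5: m=16, d=18, a=2
  k=6: m=20, d=1, a=40
d=1 and a=2a₀=40 at k=6, so the next step gives (m, d) = (20, 18) again — its k=1 value — and the period has length 6.

[20; 2, 4, 20, 4, 2, 40]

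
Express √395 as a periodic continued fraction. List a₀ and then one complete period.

a₀ = ⌊√395⌋ = 19.
With m₀=0, d₀=1 and mₖ₊₁ = dₖaₖ − mₖ, dₖ₊₁ = (n − mₖ₊₁²)/dₖ, aₖ₊₁ = ⌊(a₀+mₖ₊₁)/dₖ₊₁⌋:
  k=1: m=19, d=34, a=1
  k=2: m=15, d=5, a=6
  k=3: m=15, d=34, a=1
  k=4: m=19, d=1, a=38
d=1 and a=2a₀=38 at k=4, so the next step gives (m, d) = (19, 34) again — its k=1 value — and the period has length 4.

[19; 1, 6, 1, 38]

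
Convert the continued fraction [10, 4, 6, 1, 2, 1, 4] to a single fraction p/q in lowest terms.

Using pₖ = aₖpₖ₋₁ + pₖ₋₂ and qₖ = aₖqₖ₋₁ + qₖ₋₂:
  k=0: a=10, p=10, q=1
  k=1: a=4, p=41, q=4
  k=2: a=6, p=256, q=25
  k=3: a=1, p=297, q=29
  k=4: a=2, p=850, q=83
  k=5: a=1, p=1147, q=112
  k=6: a=4, p=5438, q=531

5438/531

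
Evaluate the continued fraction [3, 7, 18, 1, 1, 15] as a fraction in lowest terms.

12721/4049

Using pₖ = aₖpₖ₋₁ + pₖ₋₂ and qₖ = aₖqₖ₋₁ + qₖ₋₂:
  k=0: a=3, p=3, q=1
  k=1: a=7, p=22, q=7
  k=2: a=18, p=399, q=127
  k=3: a=1, p=421, q=134
  k=4: a=1, p=820, q=261
  k=5: a=15, p=12721, q=4049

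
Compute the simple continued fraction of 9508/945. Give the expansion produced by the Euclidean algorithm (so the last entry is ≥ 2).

[10; 16, 3, 2, 2, 3]

9508 = 10*945 + 58
945 = 16*58 + 17
58 = 3*17 + 7
17 = 2*7 + 3
7 = 2*3 + 1
3 = 3*1 + 0  (stop)
So 9508/945 = [10; 16, 3, 2, 2, 3].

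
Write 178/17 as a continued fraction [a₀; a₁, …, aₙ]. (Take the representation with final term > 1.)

[10; 2, 8]

178 = 10×17 + 8
17 = 2×8 + 1
8 = 8×1 + 0  (stop)
So 178/17 = [10; 2, 8].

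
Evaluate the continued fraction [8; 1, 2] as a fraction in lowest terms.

Using pₖ = aₖpₖ₋₁ + pₖ₋₂ and qₖ = aₖqₖ₋₁ + qₖ₋₂:
  k=0: a=8, p=8, q=1
  k=1: a=1, p=9, q=1
  k=2: a=2, p=26, q=3

26/3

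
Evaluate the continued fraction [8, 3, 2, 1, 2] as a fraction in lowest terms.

Using pₖ = aₖpₖ₋₁ + pₖ₋₂ and qₖ = aₖqₖ₋₁ + qₖ₋₂:
  k=0: a=8, p=8, q=1
  k=1: a=3, p=25, q=3
  k=2: a=2, p=58, q=7
  k=3: a=1, p=83, q=10
  k=4: a=2, p=224, q=27

224/27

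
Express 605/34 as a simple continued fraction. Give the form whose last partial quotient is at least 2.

[17; 1, 3, 1, 6]

605 = 17*34 + 27
34 = 1*27 + 7
27 = 3*7 + 6
7 = 1*6 + 1
6 = 6*1 + 0  (stop)
So 605/34 = [17; 1, 3, 1, 6].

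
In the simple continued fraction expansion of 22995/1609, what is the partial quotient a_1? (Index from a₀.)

3

22995 = 14·1609 + 469   →  a_0 = 14
1609 = 3·469 + 202   →  a_1 = 3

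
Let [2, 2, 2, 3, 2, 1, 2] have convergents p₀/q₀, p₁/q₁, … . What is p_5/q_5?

135/56

Using pₖ = aₖpₖ₋₁ + pₖ₋₂, qₖ = aₖqₖ₋₁ + qₖ₋₂ (with p₋₁=1, p₋₂=0, q₋₁=0, q₋₂=1):
  k=0: a=2, p=2, q=1
  k=1: a=2, p=5, q=2
  k=2: a=2, p=12, q=5
  k=3: a=3, p=41, q=17
  k=4: a=2, p=94, q=39
  k=5: a=1, p=135, q=56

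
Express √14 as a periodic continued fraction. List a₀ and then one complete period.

[3; 1, 2, 1, 6]

a₀ = ⌊√14⌋ = 3.
With m₀=0, d₀=1 and mₖ₊₁ = dₖaₖ − mₖ, dₖ₊₁ = (n − mₖ₊₁²)/dₖ, aₖ₊₁ = ⌊(a₀+mₖ₊₁)/dₖ₊₁⌋:
  k=1: m=3, d=5, a=1
  k=2: m=2, d=2, a=2
  k=3: m=2, d=5, a=1
  k=4: m=3, d=1, a=6
d=1 and a=2a₀=6 at k=4, so the next step gives (m, d) = (3, 5) again — its k=1 value — and the period has length 4.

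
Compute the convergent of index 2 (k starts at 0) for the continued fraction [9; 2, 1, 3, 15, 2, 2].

28/3

Using pₖ = aₖpₖ₋₁ + pₖ₋₂, qₖ = aₖqₖ₋₁ + qₖ₋₂ (with p₋₁=1, p₋₂=0, q₋₁=0, q₋₂=1):
  k=0: a=9, p=9, q=1
  k=1: a=2, p=19, q=2
  k=2: a=1, p=28, q=3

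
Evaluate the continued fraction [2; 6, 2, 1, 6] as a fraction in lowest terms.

274/127

Fold from the inside: start with 6/1.
  1 + 1/6 = 7/6
  2 + 6/7 = 20/7
  6 + 7/20 = 127/20
  2 + 20/127 = 274/127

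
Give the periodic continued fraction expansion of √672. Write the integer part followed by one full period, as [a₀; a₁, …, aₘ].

[25; 1, 11, 1, 50]

a₀ = ⌊√672⌋ = 25.
With m₀=0, d₀=1 and mₖ₊₁ = dₖaₖ − mₖ, dₖ₊₁ = (n − mₖ₊₁²)/dₖ, aₖ₊₁ = ⌊(a₀+mₖ₊₁)/dₖ₊₁⌋:
  k=1: m=25, d=47, a=1
  k=2: m=22, d=4, a=11
  k=3: m=22, d=47, a=1
  k=4: m=25, d=1, a=50
d=1 and a=2a₀=50 at k=4, so the next step gives (m, d) = (25, 47) again — its k=1 value — and the period has length 4.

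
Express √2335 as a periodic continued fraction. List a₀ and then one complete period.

a₀ = ⌊√2335⌋ = 48.
With m₀=0, d₀=1 and mₖ₊₁ = dₖaₖ − mₖ, dₖ₊₁ = (n − mₖ₊₁²)/dₖ, aₖ₊₁ = ⌊(a₀+mₖ₊₁)/dₖ₊₁⌋:
  k=1: m=48, d=31, a=3
  k=2: m=45, d=10, a=9
  k=3: m=45, d=31, a=3
  k=4: m=48, d=1, a=96
d=1 and a=2a₀=96 at k=4, so the next step gives (m, d) = (48, 31) again — its k=1 value — and the period has length 4.

[48; 3, 9, 3, 96]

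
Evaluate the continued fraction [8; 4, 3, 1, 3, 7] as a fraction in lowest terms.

Fold from the inside: start with 7/1.
  3 + 1/7 = 22/7
  1 + 7/22 = 29/22
  3 + 22/29 = 109/29
  4 + 29/109 = 465/109
  8 + 109/465 = 3829/465

3829/465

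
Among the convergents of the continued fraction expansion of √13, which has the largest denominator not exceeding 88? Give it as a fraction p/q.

√13 = [3; 1, 1, 1, 1, 6, …] (period length 5).
Convergents:
  p_0/q_0 = 3/1
  p_1/q_1 = 4/1
  p_2/q_2 = 7/2
  p_3/q_3 = 11/3
  p_4/q_4 = 18/5
  p_5/q_5 = 119/33
  p_6/q_6 = 137/38
  p_7/q_7 = 256/71
  p_8/q_8 = 393/109
q_7 = 71 ≤ 88 < 109 = q_8, so the answer is 256/71.

256/71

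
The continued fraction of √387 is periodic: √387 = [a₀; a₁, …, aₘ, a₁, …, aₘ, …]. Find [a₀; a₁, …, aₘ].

[19; 1, 2, 19, 2, 1, 38]

a₀ = ⌊√387⌋ = 19.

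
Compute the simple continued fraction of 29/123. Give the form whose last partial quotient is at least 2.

[0; 4, 4, 7]

29 = 0×123 + 29
123 = 4×29 + 7
29 = 4×7 + 1
7 = 7×1 + 0  (stop)
So 29/123 = [0; 4, 4, 7].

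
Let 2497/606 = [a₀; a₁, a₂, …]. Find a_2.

2497 = 4·606 + 73   →  a_0 = 4
606 = 8·73 + 22   →  a_1 = 8
73 = 3·22 + 7   →  a_2 = 3

3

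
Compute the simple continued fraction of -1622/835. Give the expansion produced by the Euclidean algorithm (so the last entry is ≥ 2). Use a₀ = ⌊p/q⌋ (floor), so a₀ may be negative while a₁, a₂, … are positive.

-1622 = -2×835 + 48
835 = 17×48 + 19
48 = 2×19 + 10
19 = 1×10 + 9
10 = 1×9 + 1
9 = 9×1 + 0  (stop)
So -1622/835 = [-2; 17, 2, 1, 1, 9].

[-2; 17, 2, 1, 1, 9]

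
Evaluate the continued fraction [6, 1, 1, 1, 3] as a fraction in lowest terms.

73/11

Fold from the inside: start with 3/1.
  1 + 1/3 = 4/3
  1 + 3/4 = 7/4
  1 + 4/7 = 11/7
  6 + 7/11 = 73/11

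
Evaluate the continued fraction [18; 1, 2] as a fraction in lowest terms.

Fold from the inside: start with 2/1.
  1 + 1/2 = 3/2
  18 + 2/3 = 56/3

56/3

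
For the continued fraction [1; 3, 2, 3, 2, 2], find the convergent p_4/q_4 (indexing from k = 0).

71/55

Using pₖ = aₖpₖ₋₁ + pₖ₋₂, qₖ = aₖqₖ₋₁ + qₖ₋₂ (with p₋₁=1, p₋₂=0, q₋₁=0, q₋₂=1):
  k=0: a=1, p=1, q=1
  k=1: a=3, p=4, q=3
  k=2: a=2, p=9, q=7
  k=3: a=3, p=31, q=24
  k=4: a=2, p=71, q=55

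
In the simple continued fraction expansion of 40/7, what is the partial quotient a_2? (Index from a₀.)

40 = 5·7 + 5   →  a_0 = 5
7 = 1·5 + 2   →  a_1 = 1
5 = 2·2 + 1   →  a_2 = 2

2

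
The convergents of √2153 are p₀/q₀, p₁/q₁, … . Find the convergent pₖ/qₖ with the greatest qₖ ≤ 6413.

√2153 = [46; 2, 2, 92, …] (period length 3).
Convergents:
  p_0/q_0 = 46/1
  p_1/q_1 = 93/2
  p_2/q_2 = 232/5
  p_3/q_3 = 21437/462
  p_4/q_4 = 43106/929
  p_5/q_5 = 107649/2320
  p_6/q_6 = 9946814/214369
q_5 = 2320 ≤ 6413 < 214369 = q_6, so the answer is 107649/2320.

107649/2320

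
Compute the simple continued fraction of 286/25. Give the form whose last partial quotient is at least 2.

286 = 11*25 + 11
25 = 2*11 + 3
11 = 3*3 + 2
3 = 1*2 + 1
2 = 2*1 + 0  (stop)
So 286/25 = [11; 2, 3, 1, 2].

[11; 2, 3, 1, 2]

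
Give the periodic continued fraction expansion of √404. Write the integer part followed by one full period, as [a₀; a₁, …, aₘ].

[20; 10, 40]

a₀ = ⌊√404⌋ = 20.
With m₀=0, d₀=1 and mₖ₊₁ = dₖaₖ − mₖ, dₖ₊₁ = (n − mₖ₊₁²)/dₖ, aₖ₊₁ = ⌊(a₀+mₖ₊₁)/dₖ₊₁⌋:
  k=1: m=20, d=4, a=10
  k=2: m=20, d=1, a=40
d=1 and a=2a₀=40 at k=2, so the next step gives (m, d) = (20, 4) again — its k=1 value — and the period has length 2.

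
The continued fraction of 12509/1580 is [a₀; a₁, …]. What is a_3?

12509 = 7·1580 + 1449   →  a_0 = 7
1580 = 1·1449 + 131   →  a_1 = 1
1449 = 11·131 + 8   →  a_2 = 11
131 = 16·8 + 3   →  a_3 = 16

16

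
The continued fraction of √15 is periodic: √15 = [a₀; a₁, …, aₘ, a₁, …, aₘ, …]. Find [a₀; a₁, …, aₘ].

a₀ = ⌊√15⌋ = 3.

[3; 1, 6]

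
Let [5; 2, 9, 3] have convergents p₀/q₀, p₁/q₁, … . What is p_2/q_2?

Using pₖ = aₖpₖ₋₁ + pₖ₋₂, qₖ = aₖqₖ₋₁ + qₖ₋₂ (with p₋₁=1, p₋₂=0, q₋₁=0, q₋₂=1):
  k=0: a=5, p=5, q=1
  k=1: a=2, p=11, q=2
  k=2: a=9, p=104, q=19

104/19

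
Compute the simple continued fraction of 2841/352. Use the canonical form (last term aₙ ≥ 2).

2841 = 8×352 + 25
352 = 14×25 + 2
25 = 12×2 + 1
2 = 2×1 + 0  (stop)
So 2841/352 = [8; 14, 12, 2].

[8; 14, 12, 2]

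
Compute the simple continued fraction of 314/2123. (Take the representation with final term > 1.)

[0; 6, 1, 3, 5, 2, 1, 4]

314 = 0×2123 + 314
2123 = 6×314 + 239
314 = 1×239 + 75
239 = 3×75 + 14
75 = 5×14 + 5
14 = 2×5 + 4
5 = 1×4 + 1
4 = 4×1 + 0  (stop)
So 314/2123 = [0; 6, 1, 3, 5, 2, 1, 4].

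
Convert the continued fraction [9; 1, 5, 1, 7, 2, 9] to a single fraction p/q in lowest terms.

Using pₖ = aₖpₖ₋₁ + pₖ₋₂ and qₖ = aₖqₖ₋₁ + qₖ₋₂:
  k=0: a=9, p=9, q=1
  k=1: a=1, p=10, q=1
  k=2: a=5, p=59, q=6
  k=3: a=1, p=69, q=7
  k=4: a=7, p=542, q=55
  k=5: a=2, p=1153, q=117
  k=6: a=9, p=10919, q=1108

10919/1108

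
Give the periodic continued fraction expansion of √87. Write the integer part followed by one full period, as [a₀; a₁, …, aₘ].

[9; 3, 18]

a₀ = ⌊√87⌋ = 9.
With m₀=0, d₀=1 and mₖ₊₁ = dₖaₖ − mₖ, dₖ₊₁ = (n − mₖ₊₁²)/dₖ, aₖ₊₁ = ⌊(a₀+mₖ₊₁)/dₖ₊₁⌋:
  k=1: m=9, d=6, a=3
  k=2: m=9, d=1, a=18
d=1 and a=2a₀=18 at k=2, so the next step gives (m, d) = (9, 6) again — its k=1 value — and the period has length 2.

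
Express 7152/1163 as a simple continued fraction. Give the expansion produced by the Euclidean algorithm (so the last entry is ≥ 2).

7152 = 6·1163 + 174
1163 = 6·174 + 119
174 = 1·119 + 55
119 = 2·55 + 9
55 = 6·9 + 1
9 = 9·1 + 0  (stop)
So 7152/1163 = [6; 6, 1, 2, 6, 9].

[6; 6, 1, 2, 6, 9]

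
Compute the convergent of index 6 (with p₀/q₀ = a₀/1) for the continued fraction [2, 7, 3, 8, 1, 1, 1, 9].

1267/593

Using pₖ = aₖpₖ₋₁ + pₖ₋₂, qₖ = aₖqₖ₋₁ + qₖ₋₂ (with p₋₁=1, p₋₂=0, q₋₁=0, q₋₂=1):
  k=0: a=2, p=2, q=1
  k=1: a=7, p=15, q=7
  k=2: a=3, p=47, q=22
  k=3: a=8, p=391, q=183
  k=4: a=1, p=438, q=205
  k=5: a=1, p=829, q=388
  k=6: a=1, p=1267, q=593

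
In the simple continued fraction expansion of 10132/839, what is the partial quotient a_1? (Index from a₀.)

10132 = 12·839 + 64   →  a_0 = 12
839 = 13·64 + 7   →  a_1 = 13

13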